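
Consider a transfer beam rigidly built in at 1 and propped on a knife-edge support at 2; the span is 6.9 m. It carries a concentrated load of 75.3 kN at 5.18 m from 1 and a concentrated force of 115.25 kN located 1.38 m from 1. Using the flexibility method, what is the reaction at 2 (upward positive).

Take the reaction at 2 as the redundant and release it; the primary structure is a cantilever fixed at 1.
Deflection at 2 on the released cantilever, summing each load's contribution:
  point load 75.3 at a = 5.18: Pa²(3L − a)/(6EI) = 5226/EI
  point load 115.25 at a = 1.38: Pa²(3L − a)/(6EI) = 706.7/EI
  δ_0 = 5933/EI
Tip deflection under a unit load at 2: L³/(3EI) = 109.5/EI.
The prop prevents deflection at 2: R_2 = δ_0/δ_{22} = 5933/109.5 = 54.18 kN.

R_2 = 54.18 kN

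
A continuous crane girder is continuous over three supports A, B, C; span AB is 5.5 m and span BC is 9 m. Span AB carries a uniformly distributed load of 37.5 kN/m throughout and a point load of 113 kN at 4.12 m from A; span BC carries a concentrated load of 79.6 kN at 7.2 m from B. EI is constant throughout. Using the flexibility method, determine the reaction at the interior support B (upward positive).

Insert a hinge at B; M_B is the redundant, and each span becomes simply supported.
Discontinuity in slope at B on the released structure — sum the simple-span end rotations:
  span AB: UDL 37.5: wL³/(24EI) = 260/EI
  span AB: point load 113 at a = 4.12: Pab(L + a)/(6LEI) = 187.3/EI
  span BC: point load 79.6 at a = 7.2: Pab(L + b)/(6LEI) = 206.3/EI
  relative rotation θ_0 = (447.3 + 206.3)/EI = 653.6/EI
A unit hogging moment at B produces rotation L₁/(3EI) + L₂/(3EI) = 4.833/EI.
Slope continuity at B: θ_0 = M_B·4.833/EI, so M_B = 653.6/4.833 = 135.2 kN·m (hogging).
Span AB, ΣM about A with M_B applied at B: R_B^{AB}·5.5 = 1033 + 135.2, so R_B^{AB} = 212.4 kN and R_A = 319.2 − 212.4 = 106.9 kN.
Span BC, ΣM about C: R_B^{BC}·9 = 143.3 + 135.2, so R_B^{BC} = 30.94 kN and R_C = 79.6 − 30.94 = 48.66 kN.
R_B = 212.4 + 30.94 = 243.3 kN.

R_B = 243.3 kN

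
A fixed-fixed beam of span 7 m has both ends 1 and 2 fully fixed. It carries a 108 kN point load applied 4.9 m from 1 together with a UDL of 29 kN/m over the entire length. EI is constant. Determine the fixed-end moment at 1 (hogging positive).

Release both end moments; the primary structure is a simply-supported span 12 with redundants M_1 and M_2.
End rotations of the released simple span under the applied load (×1/EI):
  at 1: point load 108 at a = 4.9: Pab(L + b)/(6LEI) = 240.8/EI
  at 2: point load 108 at a = 4.9: Pab(L + a)/(6LEI) = 314.9/EI
  at 1: UDL 29: wL³/(24EI) = 414.5/EI
  at 2: UDL 29: wL³/(24EI) = 414.5/EI
  θ_10 = 655.2/EI,  θ_20 = 729.3/EI
Flexibility coefficients: a unit moment at one end gives L/(3EI) there and L/(6EI) at the far end, so f₁₁ = f₂₂ = 2.333/EI and f₁₂ = f₂₁ = 1.167/EI.
Compatibility — zero rotation at each built-in end:
  2.333 M_1 + 1.167 M_2 = 655.2
  1.167 M_1 + 2.333 M_2 = 729.3
Solving the pair gives M_1 = 166 kN·m and M_2 = 229.5 kN·m (hogging).

M_1 = 166 kN·m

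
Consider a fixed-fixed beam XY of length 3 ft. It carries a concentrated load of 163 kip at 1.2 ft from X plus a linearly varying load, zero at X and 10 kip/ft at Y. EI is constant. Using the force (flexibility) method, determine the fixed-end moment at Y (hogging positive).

M_Y = 51.44 kip·ft

Release both end moments; the primary structure is a simply-supported span XY with redundants M_X and M_Y.
End rotations of the released simple span under the applied load (×1/EI):
  at X: point load 163 at a = 1.2: Pab(L + b)/(6LEI) = 93.89/EI
  at Y: point load 163 at a = 1.2: Pab(L + a)/(6LEI) = 82.15/EI
  at X: triangular load, peak 10: 7w₀L³/(360EI) = 5.25/EI
  at Y: triangular load, peak 10: w₀L³/(45EI) = 6/EI
  θ_X0 = 99.14/EI,  θ_Y0 = 88.15/EI
Flexibility coefficients: a unit moment at one end gives L/(3EI) there and L/(6EI) at the far end, so f₁₁ = f₂₂ = 1/EI and f₁₂ = f₂₁ = 0.5/EI.
Compatibility — zero rotation at each built-in end:
  1 M_X + 0.5 M_Y = 99.14
  0.5 M_X + 1 M_Y = 88.15
Solving the pair gives M_X = 73.42 kip·ft and M_Y = 51.44 kip·ft (hogging).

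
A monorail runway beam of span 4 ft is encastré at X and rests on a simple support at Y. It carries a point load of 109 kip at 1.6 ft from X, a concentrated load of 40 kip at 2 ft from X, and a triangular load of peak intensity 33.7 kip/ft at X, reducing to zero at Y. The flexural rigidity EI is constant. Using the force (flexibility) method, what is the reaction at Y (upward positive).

R_Y = 48.65 kip

Take the reaction at Y as the redundant and release it; the primary structure is a cantilever fixed at X.
Deflection at Y on the released cantilever, summing each load's contribution:
  point load 109 at a = 1.6: Pa²(3L − a)/(6EI) = 483.7/EI
  point load 40 at a = 2: Pa²(3L − a)/(6EI) = 266.7/EI
  triangular load, peak 33.7 at the fixed end: w₀L⁴/(30EI) = 287.6/EI
  δ_0 = 1038/EI
Tip deflection under a unit load at Y: L³/(3EI) = 21.33/EI.
Compatibility at Y: δ_0 − R_Y·δ_{YY} = 0, so R_Y = 1038/21.33 = 48.65 kip.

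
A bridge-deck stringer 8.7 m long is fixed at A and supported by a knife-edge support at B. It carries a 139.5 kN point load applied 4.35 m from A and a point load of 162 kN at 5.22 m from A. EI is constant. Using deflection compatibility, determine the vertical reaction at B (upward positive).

Remove the prop at B; the released (primary) structure is a cantilever built in at A.
Primary-structure tip deflection at B by superposition:
  point load 139.5 at a = 4.35: Pa²(3L − a)/(6EI) = 9569/EI
  point load 162 at a = 5.22: Pa²(3L − a)/(6EI) = 15362/EI
  δ_0 = 24930/EI
Flexibility coefficient — unit upward force at B: δ_{BB} = L³/(3EI) = 219.5/EI.
Compatibility at B: δ_0 − R_B·δ_{BB} = 0, so R_B = 24930/219.5 = 113.6 kN.

R_B = 113.6 kN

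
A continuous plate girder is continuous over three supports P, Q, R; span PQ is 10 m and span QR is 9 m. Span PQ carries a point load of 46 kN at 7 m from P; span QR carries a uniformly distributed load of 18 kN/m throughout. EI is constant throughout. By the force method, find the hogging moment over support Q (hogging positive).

M_Q = 129.5 kN·m

Release continuity at Q by inserting a hinge; the redundant is the internal moment M_Q. The primary structure is two simply-supported spans PQ and QR.
Discontinuity in slope at Q on the released structure — sum the simple-span end rotations:
  span PQ: point load 46 at a = 7: Pab(L + a)/(6LEI) = 273.7/EI
  span QR: UDL 18: wL³/(24EI) = 546.8/EI
  relative rotation θ_0 = (273.7 + 546.8)/EI = 820.5/EI
A unit hogging moment at Q produces rotation L₁/(3EI) + L₂/(3EI) = 6.333/EI.
Slope continuity at Q: θ_0 = M_Q·6.333/EI, so M_Q = 820.5/6.333 = 129.5 kN·m (hogging).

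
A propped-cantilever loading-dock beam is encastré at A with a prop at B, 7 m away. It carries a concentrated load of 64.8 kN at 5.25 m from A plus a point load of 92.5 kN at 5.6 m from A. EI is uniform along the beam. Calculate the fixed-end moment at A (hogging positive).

Choose R_B as the redundant. The primary structure is the cantilever fixed at A.
Deflection at B on the released cantilever, summing each load's contribution:
  point load 64.8 at a = 5.25: Pa²(3L − a)/(6EI) = 4688/EI
  point load 92.5 at a = 5.6: Pa²(3L − a)/(6EI) = 7445/EI
  δ_0 = 12134/EI
Flexibility coefficient — unit upward force at B: δ_{BB} = L³/(3EI) = 114.3/EI.
Compatibility at B: δ_0 − R_B·δ_{BB} = 0, so R_B = 12134/114.3 = 106.1 kN.
Moment equilibrium about A: M_A = Σ(load moments about A) − R_B·L = 858.2 − 106.1×7 = 115.3 kN·m.

M_A = 115.3 kN·m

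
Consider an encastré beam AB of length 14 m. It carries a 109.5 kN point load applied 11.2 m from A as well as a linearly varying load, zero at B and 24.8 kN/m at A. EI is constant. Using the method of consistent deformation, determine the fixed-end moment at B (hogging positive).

M_B = 358.3 kN·m

Release both end moments; the primary structure is a simply-supported span AB with redundants M_A and M_B.
On the primary (simply-supported) span, the end slopes from the loading are:
  at A: point load 109.5 at a = 11.2: Pab(L + b)/(6LEI) = 686.8/EI
  at B: point load 109.5 at a = 11.2: Pab(L + a)/(6LEI) = 1030/EI
  at A: triangular load, peak 24.8: w₀L³/(45EI) = 1512/EI
  at B: triangular load, peak 24.8: 7w₀L³/(360EI) = 1323/EI
  θ_A0 = 2199/EI,  θ_B0 = 2353/EI
Flexibility coefficients: a unit moment at one end gives L/(3EI) there and L/(6EI) at the far end, so f₁₁ = f₂₂ = 4.667/EI and f₁₂ = f₂₁ = 2.333/EI.
Compatibility — zero rotation at each built-in end:
  4.667 M_A + 2.333 M_B = 2199
  2.333 M_A + 4.667 M_B = 2353
Solving the pair gives M_A = 292.1 kN·m and M_B = 358.3 kN·m (hogging).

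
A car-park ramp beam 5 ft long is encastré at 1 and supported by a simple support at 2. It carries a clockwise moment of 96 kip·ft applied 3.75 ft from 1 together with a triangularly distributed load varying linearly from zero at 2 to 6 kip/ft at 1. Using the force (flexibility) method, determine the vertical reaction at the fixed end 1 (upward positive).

Take the reaction at 2 as the redundant and release it; the primary structure is a cantilever fixed at 1.
Free-end deflection of the primary structure under the applied loading (downward +):
  clockwise couple 96 at a = 3.75: M₀a(2L − a)/(2EI) = 1125/EI
  triangular load, peak 6 at the fixed end: w₀L⁴/(30EI) = 125/EI
  δ_0 = 1250/EI
Tip deflection under a unit load at 2: L³/(3EI) = 41.67/EI.
Compatibility at 2: δ_0 − R_2·δ_{22} = 0, so R_2 = 1250/41.67 = 30 kip.
Vertical equilibrium: R_1 = ΣP − R_2 = 15 − 30 = -15 kip.

R_1 = -15 kip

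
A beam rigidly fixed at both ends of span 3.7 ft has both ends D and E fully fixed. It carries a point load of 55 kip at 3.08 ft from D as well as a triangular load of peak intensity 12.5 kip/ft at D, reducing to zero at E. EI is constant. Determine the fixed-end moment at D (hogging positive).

Take the two fixed-end moments M_D, M_E as redundants; the released structure is the simple span DE.
On the primary (simply-supported) span, the end slopes from the loading are:
  at D: point load 55 at a = 3.08: Pab(L + b)/(6LEI) = 20.44/EI
  at E: point load 55 at a = 3.08: Pab(L + a)/(6LEI) = 32.08/EI
  at D: triangular load, peak 12.5: w₀L³/(45EI) = 14.07/EI
  at E: triangular load, peak 12.5: 7w₀L³/(360EI) = 12.31/EI
  θ_D0 = 34.51/EI,  θ_E0 = 44.39/EI
Flexibility coefficients: a unit moment at one end gives L/(3EI) there and L/(6EI) at the far end, so f₁₁ = f₂₂ = 1.233/EI and f₁₂ = f₂₁ = 0.6167/EI.
Compatibility — zero rotation at each built-in end:
  1.233 M_D + 0.6167 M_E = 34.51
  0.6167 M_D + 1.233 M_E = 44.39
Solving the pair gives M_D = 13.31 kip·ft and M_E = 29.33 kip·ft (hogging).

M_D = 13.31 kip·ft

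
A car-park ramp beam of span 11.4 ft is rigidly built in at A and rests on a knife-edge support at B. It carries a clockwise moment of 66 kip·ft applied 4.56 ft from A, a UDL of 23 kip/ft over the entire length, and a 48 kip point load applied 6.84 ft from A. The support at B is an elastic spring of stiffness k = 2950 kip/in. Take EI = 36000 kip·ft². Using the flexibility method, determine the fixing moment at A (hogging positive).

M_A = 471.1 kip·ft

Choose R_B as the redundant. The primary structure is the cantilever fixed at A.
Downward deflection at the released point B due to the loads:
  clockwise couple 66 at a = 4.56: M₀a(2L − a)/(2EI) = 2745/EI
  UDL 23: wL⁴/(8EI) = 48558/EI
  point load 48 at a = 6.84: Pa²(3L − a)/(6EI) = 10240/EI
  δ_0 = 61543/EI
Flexibility coefficient — unit upward force at B: δ_{BB} = L³/(3EI) = 493.8/EI.
With EI = 36000 kip·ft²: δ_0 = 1.7095 ft and δ_{BB} = 0.013718 ft/kip.
Compatibility — the spring shortens by R_B/k under the reaction it provides: δ_0 − R_B·δ_{BB} = R_B/k. With 1/k = 1/(2950×12) ft/kip = 0.000028 ft/kip, R_B = δ_0 / (δ_{BB} + 1/k) = 1.7095 / (0.013718 + 0.000028) = 124.4 kip.
Moment equilibrium about A: M_A = Σ(load moments about A) − R_B·L = 1889 − 124.4×11.4 = 471.1 kip·ft.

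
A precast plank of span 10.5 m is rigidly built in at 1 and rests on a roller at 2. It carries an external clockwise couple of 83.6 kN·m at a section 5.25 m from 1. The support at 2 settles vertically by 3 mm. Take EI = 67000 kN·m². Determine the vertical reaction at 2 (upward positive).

R_2 = 8.436 kN

Release the roller at 2. Primary structure: cantilever fixed at 1.
Free-end deflection of the primary structure under the applied loading (downward +):
  clockwise couple 83.6 at a = 5.25: M₀a(2L − a)/(2EI) = 3456/EI
Tip deflection under a unit load at 2: L³/(3EI) = 385.9/EI.
With EI = 67000 kN·m²: δ_0 = 0.051587 m and δ_{22} = 0.005759 m/kN.
Compatibility — the beam at 2 must follow the support down by 0.003 m: δ_0 − R_2·δ_{22} = 0.003, so R_2 = (0.051587 − 0.003)/0.005759 = 8.436 kN.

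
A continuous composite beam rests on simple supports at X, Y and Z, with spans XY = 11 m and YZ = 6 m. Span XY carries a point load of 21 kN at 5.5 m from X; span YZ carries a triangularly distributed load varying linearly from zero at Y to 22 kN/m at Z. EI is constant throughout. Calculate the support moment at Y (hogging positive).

Take M_Y as the redundant. Released structure: two simple spans XY and YZ with a hinge at Y.
Rotations at Y on the released spans (each span's end-slope, ×1/EI):
  span XY: point load 21 at a = 5.5: Pab(L + a)/(6LEI) = 158.8/EI
  span YZ: triangular load, peak 22: 7w₀L³/(360EI) = 92.4/EI
  relative rotation θ_0 = (158.8 + 92.4)/EI = 251.2/EI
A unit hogging moment at Y produces rotation L₁/(3EI) + L₂/(3EI) = 5.667/EI.
Compatibility: M_Y·(L₁+L₂)/(3EI) = θ_0, giving M_Y = 44.33 kN·m (hogging).

M_Y = 44.33 kN·m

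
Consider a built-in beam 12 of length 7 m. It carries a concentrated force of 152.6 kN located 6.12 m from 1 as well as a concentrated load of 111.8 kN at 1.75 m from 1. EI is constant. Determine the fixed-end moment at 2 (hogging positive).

Release both end moments; the primary structure is a simply-supported span 12 with redundants M_1 and M_2.
End rotations of the released simple span under the applied load (×1/EI):
  at 1: point load 152.6 at a = 6.12: Pab(L + b)/(6LEI) = 154.2/EI
  at 2: point load 152.6 at a = 6.12: Pab(L + a)/(6LEI) = 256.7/EI
  at 1: point load 111.8 at a = 1.75: Pab(L + b)/(6LEI) = 299.6/EI
  at 2: point load 111.8 at a = 1.75: Pab(L + a)/(6LEI) = 214/EI
  θ_10 = 453.8/EI,  θ_20 = 470.7/EI
Flexibility coefficients: a unit moment at one end gives L/(3EI) there and L/(6EI) at the far end, so f₁₁ = f₂₂ = 2.333/EI and f₁₂ = f₂₁ = 1.167/EI.
Compatibility — zero rotation at each built-in end:
  2.333 M_1 + 1.167 M_2 = 453.8
  1.167 M_1 + 2.333 M_2 = 470.7
Solving the pair gives M_1 = 124.8 kN·m and M_2 = 139.3 kN·m (hogging).

M_2 = 139.3 kN·m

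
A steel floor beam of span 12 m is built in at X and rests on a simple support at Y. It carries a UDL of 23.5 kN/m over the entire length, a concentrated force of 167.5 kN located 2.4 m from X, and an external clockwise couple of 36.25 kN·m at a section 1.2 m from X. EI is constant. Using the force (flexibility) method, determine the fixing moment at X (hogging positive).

Release the roller at Y. Primary structure: cantilever fixed at X.
Deflection at Y on the released cantilever, summing each load's contribution:
  UDL 23.5: wL⁴/(8EI) = 60912/EI
  point load 167.5 at a = 2.4: Pa²(3L − a)/(6EI) = 5403/EI
  clockwise couple 36.25 at a = 1.2: M₀a(2L − a)/(2EI) = 495.9/EI
  δ_0 = 66811/EI
Flexibility coefficient — unit upward force at Y: δ_{YY} = L³/(3EI) = 576/EI.
The prop prevents deflection at Y: R_Y = δ_0/δ_{YY} = 66811/576 = 116 kN.
Moment equilibrium about X: M_X = Σ(load moments about X) − R_Y·L = 2130 − 116×12 = 738.4 kN·m.

M_X = 738.4 kN·m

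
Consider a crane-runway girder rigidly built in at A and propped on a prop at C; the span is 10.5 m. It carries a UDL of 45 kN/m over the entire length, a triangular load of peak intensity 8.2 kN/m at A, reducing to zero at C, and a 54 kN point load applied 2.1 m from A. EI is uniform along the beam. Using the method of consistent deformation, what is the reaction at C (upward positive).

R_C = 188.8 kN

Release the roller at C. Primary structure: cantilever fixed at A.
Downward deflection at the released point C due to the loads:
  UDL 45: wL⁴/(8EI) = 68372/EI
  triangular load, peak 8.2 at the fixed end: w₀L⁴/(30EI) = 3322/EI
  point load 54 at a = 2.1: Pa²(3L − a)/(6EI) = 1167/EI
  δ_0 = 72861/EI
Tip deflection under a unit load at C: L³/(3EI) = 385.9/EI.
The prop prevents deflection at C: R_C = δ_0/δ_{CC} = 72861/385.9 = 188.8 kN.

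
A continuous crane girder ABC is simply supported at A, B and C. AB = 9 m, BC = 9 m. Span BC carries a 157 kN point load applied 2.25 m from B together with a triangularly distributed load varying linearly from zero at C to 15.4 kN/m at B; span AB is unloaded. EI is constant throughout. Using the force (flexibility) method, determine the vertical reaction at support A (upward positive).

R_A = -17.5 kN

Take M_B as the redundant. Released structure: two simple spans AB and BC with a hinge at B.
End slopes at the hinge B, treating each span as simply supported:
  span BC: point load 157 at a = 2.25: Pab(L + b)/(6LEI) = 695.5/EI
  span BC: triangular load, peak 15.4: w₀L³/(45EI) = 249.5/EI
  relative rotation θ_0 = (0 + 944.9)/EI = 944.9/EI
A unit hogging moment at B produces rotation L₁/(3EI) + L₂/(3EI) = 6/EI.
Slope continuity at B: θ_0 = M_B·6/EI, so M_B = 944.9/6 = 157.5 kN·m (hogging).
Span AB, ΣM about A with M_B applied at B: R_B^{AB}·9 = 0 + 157.5, so R_B^{AB} = 17.5 kN and R_A = 0 − 17.5 = -17.5 kN.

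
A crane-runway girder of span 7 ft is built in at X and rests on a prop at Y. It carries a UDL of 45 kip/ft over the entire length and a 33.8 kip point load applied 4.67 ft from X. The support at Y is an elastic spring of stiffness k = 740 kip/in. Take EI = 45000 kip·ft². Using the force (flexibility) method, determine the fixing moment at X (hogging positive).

Release the roller at Y. Primary structure: cantilever fixed at X.
Primary-structure tip deflection at Y by superposition:
  UDL 45: wL⁴/(8EI) = 13506/EI
  point load 33.8 at a = 4.67: Pa²(3L − a)/(6EI) = 2006/EI
  δ_0 = 15512/EI
Flexibility coefficient — unit upward force at Y: δ_{YY} = L³/(3EI) = 114.3/EI.
With EI = 45000 kip·ft²: δ_0 = 0.34471 ft and δ_{YY} = 0.002541 ft/kip.
Compatibility — the spring shortens by R_Y/k under the reaction it provides: δ_0 − R_Y·δ_{YY} = R_Y/k. With 1/k = 1/(740×12) ft/kip = 0.000113 ft/kip, R_Y = δ_0 / (δ_{YY} + 1/k) = 0.34471 / (0.002541 + 0.000113) = 129.9 kip.
Moment equilibrium about X: M_X = Σ(load moments about X) − R_Y·L = 1260 − 129.9×7 = 350.9 kip·ft.

M_X = 350.9 kip·ft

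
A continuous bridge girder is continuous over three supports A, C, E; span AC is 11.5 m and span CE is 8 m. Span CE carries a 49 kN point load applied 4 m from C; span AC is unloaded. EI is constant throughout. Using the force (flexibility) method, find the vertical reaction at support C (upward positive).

Take M_C as the redundant. Released structure: two simple spans AC and CE with a hinge at C.
Rotations at C on the released spans (each span's end-slope, ×1/EI):
  span CE: point load 49 at a = 4: Pab(L + b)/(6LEI) = 196/EI
  relative rotation θ_0 = (0 + 196)/EI = 196/EI
A unit hogging moment at C produces rotation L₁/(3EI) + L₂/(3EI) = 6.5/EI.
Slope continuity at C: θ_0 = M_C·6.5/EI, so M_C = 196/6.5 = 30.15 kN·m (hogging).
Span AC, ΣM about A with M_C applied at C: R_C^{AC}·11.5 = 0 + 30.15, so R_C^{AC} = 2.622 kN and R_A = 0 − 2.622 = -2.622 kN.
Span CE, ΣM about E: R_C^{CE}·8 = 196 + 30.15, so R_C^{CE} = 28.27 kN and R_E = 49 − 28.27 = 20.73 kN.
R_C = 2.622 + 28.27 = 30.89 kN.

R_C = 30.89 kN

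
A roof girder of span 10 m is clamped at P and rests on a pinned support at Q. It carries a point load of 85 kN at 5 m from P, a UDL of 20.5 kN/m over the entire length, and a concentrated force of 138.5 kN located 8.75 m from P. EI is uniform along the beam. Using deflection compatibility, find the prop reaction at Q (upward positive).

Choose R_Q as the redundant. The primary structure is the cantilever fixed at P.
Downward deflection at the released point Q due to the loads:
  point load 85 at a = 5: Pa²(3L − a)/(6EI) = 8854/EI
  UDL 20.5: wL⁴/(8EI) = 25625/EI
  point load 138.5 at a = 8.75: Pa²(3L − a)/(6EI) = 37556/EI
  δ_0 = 72035/EI
Flexibility coefficient — unit upward force at Q: δ_{QQ} = L³/(3EI) = 333.3/EI.
Compatibility at Q: δ_0 − R_Q·δ_{QQ} = 0, so R_Q = 72035/333.3 = 216.1 kN.

R_Q = 216.1 kN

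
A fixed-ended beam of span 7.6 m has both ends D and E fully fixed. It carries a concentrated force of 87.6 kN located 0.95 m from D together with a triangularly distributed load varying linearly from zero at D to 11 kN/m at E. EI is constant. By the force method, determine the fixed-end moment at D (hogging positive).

M_D = 84.89 kN·m

Take the two fixed-end moments M_D, M_E as redundants; the released structure is the simple span DE.
Simple-span end rotations at D and E under the given loads:
  at D: point load 87.6 at a = 0.95: Pab(L + b)/(6LEI) = 172.9/EI
  at E: point load 87.6 at a = 0.95: Pab(L + a)/(6LEI) = 103.8/EI
  at D: triangular load, peak 11: 7w₀L³/(360EI) = 93.89/EI
  at E: triangular load, peak 11: w₀L³/(45EI) = 107.3/EI
  θ_D0 = 266.8/EI,  θ_E0 = 211.1/EI
Flexibility coefficients: a unit moment at one end gives L/(3EI) there and L/(6EI) at the far end, so f₁₁ = f₂₂ = 2.533/EI and f₁₂ = f₂₁ = 1.267/EI.
Compatibility — zero rotation at each built-in end:
  2.533 M_D + 1.267 M_E = 266.8
  1.267 M_D + 2.533 M_E = 211.1
Solving the pair gives M_D = 84.89 kN·m and M_E = 40.87 kN·m (hogging).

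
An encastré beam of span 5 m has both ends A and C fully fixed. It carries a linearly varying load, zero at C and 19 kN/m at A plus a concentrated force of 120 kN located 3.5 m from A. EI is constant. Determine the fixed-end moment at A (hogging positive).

Release both end moments; the primary structure is a simply-supported span AC with redundants M_A and M_C.
End rotations of the released simple span under the applied load (×1/EI):
  at A: triangular load, peak 19: w₀L³/(45EI) = 52.78/EI
  at C: triangular load, peak 19: 7w₀L³/(360EI) = 46.18/EI
  at A: point load 120 at a = 3.5: Pab(L + b)/(6LEI) = 136.5/EI
  at C: point load 120 at a = 3.5: Pab(L + a)/(6LEI) = 178.5/EI
  θ_A0 = 189.3/EI,  θ_C0 = 224.7/EI
Flexibility coefficients: a unit moment at one end gives L/(3EI) there and L/(6EI) at the far end, so f₁₁ = f₂₂ = 1.667/EI and f₁₂ = f₂₁ = 0.8333/EI.
Compatibility — zero rotation at each built-in end:
  1.667 M_A + 0.8333 M_C = 189.3
  0.8333 M_A + 1.667 M_C = 224.7
Solving the pair gives M_A = 61.55 kN·m and M_C = 104 kN·m (hogging).

M_A = 61.55 kN·m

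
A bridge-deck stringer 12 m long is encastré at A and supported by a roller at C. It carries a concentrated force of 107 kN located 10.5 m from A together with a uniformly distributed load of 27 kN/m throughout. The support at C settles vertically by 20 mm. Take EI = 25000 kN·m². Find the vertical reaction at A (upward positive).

R_A = 223.3 kN

Take the reaction at C as the redundant and release it; the primary structure is a cantilever fixed at A.
Free-end deflection of the primary structure under the applied loading (downward +):
  point load 107 at a = 10.5: Pa²(3L − a)/(6EI) = 50136/EI
  UDL 27: wL⁴/(8EI) = 69984/EI
  δ_0 = 120120/EI
Flexibility coefficient — unit upward force at C: δ_{CC} = L³/(3EI) = 576/EI.
With EI = 25000 kN·m²: δ_0 = 4.8048 m and δ_{CC} = 0.02304 m/kN.
Compatibility — the beam at C must follow the support down by 0.02 m: δ_0 − R_C·δ_{CC} = 0.02, so R_C = (4.8048 − 0.02)/0.02304 = 207.7 kN.
Vertical equilibrium: R_A = ΣP − R_C = 431 − 207.7 = 223.3 kN.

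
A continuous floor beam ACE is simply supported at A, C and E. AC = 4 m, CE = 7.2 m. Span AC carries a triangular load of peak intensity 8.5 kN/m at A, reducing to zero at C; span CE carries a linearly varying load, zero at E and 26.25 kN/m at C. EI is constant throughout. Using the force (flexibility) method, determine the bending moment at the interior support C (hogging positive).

M_C = 61.15 kN·m

Release continuity at C by inserting a hinge; the redundant is the internal moment M_C. The primary structure is two simply-supported spans AC and CE.
End slopes at the hinge C, treating each span as simply supported:
  span AC: triangular load, peak 8.5: 7w₀L³/(360EI) = 10.58/EI
  span CE: triangular load, peak 26.25: w₀L³/(45EI) = 217.7/EI
  relative rotation θ_0 = (10.58 + 217.7)/EI = 228.3/EI
A unit hogging moment at C produces rotation L₁/(3EI) + L₂/(3EI) = 3.733/EI.
Compatibility: M_C·(L₁+L₂)/(3EI) = θ_0, giving M_C = 61.15 kN·m (hogging).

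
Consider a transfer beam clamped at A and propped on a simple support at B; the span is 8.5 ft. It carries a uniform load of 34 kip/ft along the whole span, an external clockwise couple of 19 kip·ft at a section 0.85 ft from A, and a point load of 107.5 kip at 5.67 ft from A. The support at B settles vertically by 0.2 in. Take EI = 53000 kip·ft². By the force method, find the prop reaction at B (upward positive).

Release the roller at B. Primary structure: cantilever fixed at A.
Free-end deflection of the primary structure under the applied loading (downward +):
  UDL 34: wL⁴/(8EI) = 22185/EI
  clockwise couple 19 at a = 0.85: M₀a(2L − a)/(2EI) = 130.4/EI
  point load 107.5 at a = 5.67: Pa²(3L − a)/(6EI) = 11422/EI
  δ_0 = 33738/EI
Flexibility coefficient — unit upward force at B: δ_{BB} = L³/(3EI) = 204.7/EI.
With EI = 53000 kip·ft²: δ_0 = 0.63656 ft and δ_{BB} = 0.003862 ft/kip.
Compatibility — the beam at B must follow the support down by 0.01667 ft: δ_0 − R_B·δ_{BB} = 0.01667, so R_B = (0.63656 − 0.01667)/0.003862 = 160.5 kip.

R_B = 160.5 kip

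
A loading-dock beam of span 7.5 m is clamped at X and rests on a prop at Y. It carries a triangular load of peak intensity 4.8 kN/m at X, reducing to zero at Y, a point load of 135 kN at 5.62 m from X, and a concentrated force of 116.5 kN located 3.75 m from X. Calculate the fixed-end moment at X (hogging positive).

M_X = 300.8 kN·m

Remove the prop at Y; the released (primary) structure is a cantilever built in at X.
Deflection at Y on the released cantilever, summing each load's contribution:
  triangular load, peak 4.8 at the fixed end: w₀L⁴/(30EI) = 506.2/EI
  point load 135 at a = 5.62: Pa²(3L − a)/(6EI) = 11996/EI
  point load 116.5 at a = 3.75: Pa²(3L − a)/(6EI) = 5120/EI
  δ_0 = 17622/EI
Flexibility coefficient — unit upward force at Y: δ_{YY} = L³/(3EI) = 140.6/EI.
Compatibility at Y: δ_0 − R_Y·δ_{YY} = 0, so R_Y = 17622/140.6 = 125.3 kN.
Moment equilibrium about X: M_X = Σ(load moments about X) − R_Y·L = 1241 − 125.3×7.5 = 300.8 kN·m.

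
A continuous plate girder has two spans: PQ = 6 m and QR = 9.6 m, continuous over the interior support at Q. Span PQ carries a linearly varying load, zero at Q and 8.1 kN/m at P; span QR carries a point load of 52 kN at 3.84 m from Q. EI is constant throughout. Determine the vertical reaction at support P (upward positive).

Insert a hinge at Q; M_Q is the redundant, and each span becomes simply supported.
Discontinuity in slope at Q on the released structure — sum the simple-span end rotations:
  span PQ: triangular load, peak 8.1: 7w₀L³/(360EI) = 34.02/EI
  span QR: point load 52 at a = 3.84: Pab(L + b)/(6LEI) = 306.7/EI
  relative rotation θ_0 = (34.02 + 306.7)/EI = 340.7/EI
A unit hogging moment at Q produces rotation L₁/(3EI) + L₂/(3EI) = 5.2/EI.
Slope continuity at Q: θ_0 = M_Q·5.2/EI, so M_Q = 340.7/5.2 = 65.52 kN·m (hogging).
Span PQ, ΣM about P with M_Q applied at Q: R_Q^{PQ}·6 = 48.6 + 65.52, so R_Q^{PQ} = 19.02 kN and R_P = 24.3 − 19.02 = 5.279 kN.

R_P = 5.279 kN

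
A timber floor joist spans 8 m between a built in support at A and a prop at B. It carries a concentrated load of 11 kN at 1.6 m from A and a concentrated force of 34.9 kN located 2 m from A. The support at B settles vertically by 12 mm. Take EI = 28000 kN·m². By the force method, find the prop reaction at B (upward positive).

Remove the prop at B; the released (primary) structure is a cantilever built in at A.
Downward deflection at the released point B due to the loads:
  point load 11 at a = 1.6: Pa²(3L − a)/(6EI) = 105.1/EI
  point load 34.9 at a = 2: Pa²(3L − a)/(6EI) = 511.9/EI
  δ_0 = 617/EI
Tip deflection under a unit load at B: L³/(3EI) = 170.7/EI.
With EI = 28000 kN·m²: δ_0 = 0.022036 m and δ_{BB} = 0.006095 m/kN.
Compatibility — the beam at B must follow the support down by 0.012 m: δ_0 − R_B·δ_{BB} = 0.012, so R_B = (0.022036 − 0.012)/0.006095 = 1.646 kN.

R_B = 1.646 kN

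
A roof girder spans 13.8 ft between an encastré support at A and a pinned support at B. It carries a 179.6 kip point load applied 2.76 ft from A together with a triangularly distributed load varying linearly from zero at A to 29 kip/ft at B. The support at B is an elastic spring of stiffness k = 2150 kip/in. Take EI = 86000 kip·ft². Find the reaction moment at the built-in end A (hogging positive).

Release the roller at B. Primary structure: cantilever fixed at A.
Free-end deflection of the primary structure under the applied loading (downward +):
  point load 179.6 at a = 2.76: Pa²(3L − a)/(6EI) = 8811/EI
  triangular load, peak 29 at the free end: 11w₀L⁴/(120EI) = 96411/EI
  δ_0 = 105222/EI
Flexibility coefficient — unit upward force at B: δ_{BB} = L³/(3EI) = 876/EI.
With EI = 86000 kip·ft²: δ_0 = 1.2235 ft and δ_{BB} = 0.010186 ft/kip.
Compatibility — the spring shortens by R_B/k under the reaction it provides: δ_0 − R_B·δ_{BB} = R_B/k. With 1/k = 1/(2150×12) ft/kip = 0.000039 ft/kip, R_B = δ_0 / (δ_{BB} + 1/k) = 1.2235 / (0.010186 + 0.000039) = 119.7 kip.
Moment equilibrium about A: M_A = Σ(load moments about A) − R_B·L = 2337 − 119.7×13.8 = 685.3 kip·ft.

M_A = 685.3 kip·ft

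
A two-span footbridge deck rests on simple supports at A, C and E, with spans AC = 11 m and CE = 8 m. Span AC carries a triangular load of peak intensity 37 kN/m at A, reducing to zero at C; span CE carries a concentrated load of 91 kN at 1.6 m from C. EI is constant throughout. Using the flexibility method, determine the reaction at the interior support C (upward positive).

Insert a hinge at C; M_C is the redundant, and each span becomes simply supported.
Discontinuity in slope at C on the released structure — sum the simple-span end rotations:
  span AC: triangular load, peak 37: 7w₀L³/(360EI) = 957.6/EI
  span CE: point load 91 at a = 1.6: Pab(L + b)/(6LEI) = 279.6/EI
  relative rotation θ_0 = (957.6 + 279.6)/EI = 1237/EI
A unit hogging moment at C produces rotation L₁/(3EI) + L₂/(3EI) = 6.333/EI.
Compatibility: M_C·(L₁+L₂)/(3EI) = θ_0, giving M_C = 195.3 kN·m (hogging).
Span AC, ΣM about A with M_C applied at C: R_C^{AC}·11 = 746.2 + 195.3, so R_C^{AC} = 85.59 kN and R_A = 203.5 − 85.59 = 117.9 kN.
Span CE, ΣM about E: R_C^{CE}·8 = 582.4 + 195.3, so R_C^{CE} = 97.22 kN and R_E = 91 − 97.22 = -6.217 kN.
R_C = 85.59 + 97.22 = 182.8 kN.

R_C = 182.8 kN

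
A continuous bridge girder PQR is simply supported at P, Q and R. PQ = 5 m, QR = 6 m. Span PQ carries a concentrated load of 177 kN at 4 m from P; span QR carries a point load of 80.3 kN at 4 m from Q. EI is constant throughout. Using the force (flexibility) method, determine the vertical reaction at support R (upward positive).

Insert a hinge at Q; M_Q is the redundant, and each span becomes simply supported.
End slopes at the hinge Q, treating each span as simply supported:
  span PQ: point load 177 at a = 4: Pab(L + a)/(6LEI) = 212.4/EI
  span QR: point load 80.3 at a = 4: Pab(L + b)/(6LEI) = 142.8/EI
  relative rotation θ_0 = (212.4 + 142.8)/EI = 355.2/EI
A unit hogging moment at Q produces rotation L₁/(3EI) + L₂/(3EI) = 3.667/EI.
Compatibility: M_Q·(L₁+L₂)/(3EI) = θ_0, giving M_Q = 96.86 kN·m (hogging).
Span QR, ΣM about R: R_Q^{QR}·6 = 160.6 + 96.86, so R_Q^{QR} = 42.91 kN and R_R = 80.3 − 42.91 = 37.39 kN.

R_R = 37.39 kN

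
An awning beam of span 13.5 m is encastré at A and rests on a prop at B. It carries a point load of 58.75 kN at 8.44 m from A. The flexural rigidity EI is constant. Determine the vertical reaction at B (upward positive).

Remove the prop at B; the released (primary) structure is a cantilever built in at A.
Primary-structure tip deflection at B by superposition:
  point load 58.75 at a = 8.44: Pa²(3L − a)/(6EI) = 22362/EI
Tip deflection under a unit load at B: L³/(3EI) = 820.1/EI.
Compatibility at B: δ_0 − R_B·δ_{BB} = 0, so R_B = 22362/820.1 = 27.27 kN.

R_B = 27.27 kN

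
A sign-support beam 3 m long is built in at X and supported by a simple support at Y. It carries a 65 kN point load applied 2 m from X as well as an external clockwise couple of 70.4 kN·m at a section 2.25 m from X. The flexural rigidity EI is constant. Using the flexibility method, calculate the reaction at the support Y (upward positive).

R_Y = 66.7 kN

Take the reaction at Y as the redundant and release it; the primary structure is a cantilever fixed at X.
Primary-structure tip deflection at Y by superposition:
  point load 65 at a = 2: Pa²(3L − a)/(6EI) = 303.3/EI
  clockwise couple 70.4 at a = 2.25: M₀a(2L − a)/(2EI) = 297/EI
  δ_0 = 600.3/EI
Flexibility coefficient — unit upward force at Y: δ_{YY} = L³/(3EI) = 9/EI.
The prop prevents deflection at Y: R_Y = δ_0/δ_{YY} = 600.3/9 = 66.7 kN.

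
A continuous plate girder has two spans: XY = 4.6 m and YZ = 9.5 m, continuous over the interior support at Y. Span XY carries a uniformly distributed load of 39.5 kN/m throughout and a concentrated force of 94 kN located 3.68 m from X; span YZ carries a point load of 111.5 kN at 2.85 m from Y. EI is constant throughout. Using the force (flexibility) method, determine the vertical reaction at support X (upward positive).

R_X = 70.13 kN

Take M_Y as the redundant. Released structure: two simple spans XY and YZ with a hinge at Y.
Discontinuity in slope at Y on the released structure — sum the simple-span end rotations:
  span XY: UDL 39.5: wL³/(24EI) = 160.2/EI
  span XY: point load 94 at a = 3.68: Pab(L + a)/(6LEI) = 95.47/EI
  span YZ: point load 111.5 at a = 2.85: Pab(L + b)/(6LEI) = 598.7/EI
  relative rotation θ_0 = (255.7 + 598.7)/EI = 854.4/EI
A unit hogging moment at Y produces rotation L₁/(3EI) + L₂/(3EI) = 4.7/EI.
Slope continuity at Y: θ_0 = M_Y·4.7/EI, so M_Y = 854.4/4.7 = 181.8 kN·m (hogging).
Span XY, ΣM about X with M_Y applied at Y: R_Y^{XY}·4.6 = 763.8 + 181.8, so R_Y^{XY} = 205.6 kN and R_X = 275.7 − 205.6 = 70.13 kN.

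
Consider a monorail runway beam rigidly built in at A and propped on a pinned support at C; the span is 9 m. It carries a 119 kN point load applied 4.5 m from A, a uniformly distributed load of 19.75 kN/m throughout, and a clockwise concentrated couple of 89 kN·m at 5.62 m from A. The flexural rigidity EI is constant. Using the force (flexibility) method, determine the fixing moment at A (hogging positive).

Take the reaction at C as the redundant and release it; the primary structure is a cantilever fixed at A.
Free-end deflection of the primary structure under the applied loading (downward +):
  point load 119 at a = 4.5: Pa²(3L − a)/(6EI) = 9037/EI
  UDL 19.75: wL⁴/(8EI) = 16197/EI
  clockwise couple 89 at a = 5.62: M₀a(2L − a)/(2EI) = 3096/EI
  δ_0 = 28330/EI
Flexibility coefficient — unit upward force at C: δ_{CC} = L³/(3EI) = 243/EI.
The prop prevents deflection at C: R_C = δ_0/δ_{CC} = 28330/243 = 116.6 kN.
Moment equilibrium about A: M_A = Σ(load moments about A) − R_C·L = 1424 − 116.6×9 = 375.1 kN·m.

M_A = 375.1 kN·m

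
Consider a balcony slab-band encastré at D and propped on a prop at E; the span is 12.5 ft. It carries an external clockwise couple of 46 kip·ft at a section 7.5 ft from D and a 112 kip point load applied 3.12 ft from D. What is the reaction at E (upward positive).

R_E = 14.23 kip

Choose R_E as the redundant. The primary structure is the cantilever fixed at D.
Free-end deflection of the primary structure under the applied loading (downward +):
  clockwise couple 46 at a = 7.5: M₀a(2L − a)/(2EI) = 3019/EI
  point load 112 at a = 3.12: Pa²(3L − a)/(6EI) = 6247/EI
  δ_0 = 9266/EI
Flexibility coefficient — unit upward force at E: δ_{EE} = L³/(3EI) = 651/EI.
Compatibility at E: δ_0 − R_E·δ_{EE} = 0, so R_E = 9266/651 = 14.23 kip.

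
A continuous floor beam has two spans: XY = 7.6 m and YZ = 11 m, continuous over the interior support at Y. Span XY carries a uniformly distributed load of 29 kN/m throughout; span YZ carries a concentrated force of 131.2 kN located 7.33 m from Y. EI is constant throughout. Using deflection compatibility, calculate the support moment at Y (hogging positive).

M_Y = 212.1 kN·m

Release continuity at Y by inserting a hinge; the redundant is the internal moment M_Y. The primary structure is two simply-supported spans XY and YZ.
Discontinuity in slope at Y on the released structure — sum the simple-span end rotations:
  span XY: UDL 29: wL³/(24EI) = 530.4/EI
  span YZ: point load 131.2 at a = 7.33: Pab(L + b)/(6LEI) = 784.5/EI
  relative rotation θ_0 = (530.4 + 784.5)/EI = 1315/EI
A unit hogging moment at Y produces rotation L₁/(3EI) + L₂/(3EI) = 6.2/EI.
Slope continuity at Y: θ_0 = M_Y·6.2/EI, so M_Y = 1315/6.2 = 212.1 kN·m (hogging).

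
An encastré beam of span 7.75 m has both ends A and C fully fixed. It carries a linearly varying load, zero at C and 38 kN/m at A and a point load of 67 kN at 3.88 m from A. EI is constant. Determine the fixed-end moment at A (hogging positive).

Release both end moments; the primary structure is a simply-supported span AC with redundants M_A and M_C.
On the primary (simply-supported) span, the end slopes from the loading are:
  at A: triangular load, peak 38: w₀L³/(45EI) = 393.1/EI
  at C: triangular load, peak 38: 7w₀L³/(360EI) = 343.9/EI
  at A: point load 67 at a = 3.88: Pab(L + b)/(6LEI) = 251.4/EI
  at C: point load 67 at a = 3.88: Pab(L + a)/(6LEI) = 251.6/EI
  θ_A0 = 644.5/EI,  θ_C0 = 595.6/EI
Flexibility coefficients: a unit moment at one end gives L/(3EI) there and L/(6EI) at the far end, so f₁₁ = f₂₂ = 2.583/EI and f₁₂ = f₂₁ = 1.292/EI.
Compatibility — zero rotation at each built-in end:
  2.583 M_A + 1.292 M_C = 644.5
  1.292 M_A + 2.583 M_C = 595.6
Solving the pair gives M_A = 178.9 kN·m and M_C = 141.1 kN·m (hogging).

M_A = 178.9 kN·m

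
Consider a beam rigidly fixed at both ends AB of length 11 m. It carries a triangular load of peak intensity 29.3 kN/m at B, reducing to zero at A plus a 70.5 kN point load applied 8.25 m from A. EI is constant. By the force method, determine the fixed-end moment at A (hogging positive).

M_A = 154.5 kN·m

Take the two fixed-end moments M_A, M_B as redundants; the released structure is the simple span AB.
On the primary (simply-supported) span, the end slopes from the loading are:
  at A: triangular load, peak 29.3: 7w₀L³/(360EI) = 758.3/EI
  at B: triangular load, peak 29.3: w₀L³/(45EI) = 866.6/EI
  at A: point load 70.5 at a = 8.25: Pab(L + b)/(6LEI) = 333.2/EI
  at B: point load 70.5 at a = 8.25: Pab(L + a)/(6LEI) = 466.5/EI
  θ_A0 = 1092/EI,  θ_B0 = 1333/EI
Flexibility coefficients: a unit moment at one end gives L/(3EI) there and L/(6EI) at the far end, so f₁₁ = f₂₂ = 3.667/EI and f₁₂ = f₂₁ = 1.833/EI.
Compatibility — zero rotation at each built-in end:
  3.667 M_A + 1.833 M_B = 1092
  1.833 M_A + 3.667 M_B = 1333
Solving the pair gives M_A = 154.5 kN·m and M_B = 286.3 kN·m (hogging).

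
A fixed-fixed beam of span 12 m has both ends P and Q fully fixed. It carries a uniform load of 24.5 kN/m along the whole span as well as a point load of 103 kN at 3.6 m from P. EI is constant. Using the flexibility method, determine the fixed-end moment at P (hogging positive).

M_P = 475.7 kN·m

Release both end moments; the primary structure is a simply-supported span PQ with redundants M_P and M_Q.
End rotations of the released simple span under the applied load (×1/EI):
  at P: UDL 24.5: wL³/(24EI) = 1764/EI
  at Q: UDL 24.5: wL³/(24EI) = 1764/EI
  at P: point load 103 at a = 3.6: Pab(L + b)/(6LEI) = 882.5/EI
  at Q: point load 103 at a = 3.6: Pab(L + a)/(6LEI) = 674.9/EI
  θ_P0 = 2647/EI,  θ_Q0 = 2439/EI
Flexibility coefficients: a unit moment at one end gives L/(3EI) there and L/(6EI) at the far end, so f₁₁ = f₂₂ = 4/EI and f₁₂ = f₂₁ = 2/EI.
Compatibility — zero rotation at each built-in end:
  4 M_P + 2 M_Q = 2647
  2 M_P + 4 M_Q = 2439
Solving the pair gives M_P = 475.7 kN·m and M_Q = 371.9 kN·m (hogging).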